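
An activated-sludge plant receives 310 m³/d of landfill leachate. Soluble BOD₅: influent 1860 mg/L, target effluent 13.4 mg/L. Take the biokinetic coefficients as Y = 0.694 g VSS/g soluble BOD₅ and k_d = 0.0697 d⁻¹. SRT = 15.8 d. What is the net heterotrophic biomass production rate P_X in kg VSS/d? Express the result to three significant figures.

Correct the yield for decay: Y_obs = Y/(1 + k_d θ_c) = 0.694 / (1 + 0.0697 × 15.8) = 0.694 / 2.101 = 0.3303.
ΔS = 1860 − 13.4 = 1847 mg/L, so the substrate removal rate is 310 × 1847/1000 = 572.4 kg soluble BOD₅/d.
So the net sludge growth is P_X = 0.3303 × 572.4 = 189.1 kg VSS/d.

P_X ≈ 189 kg VSS/d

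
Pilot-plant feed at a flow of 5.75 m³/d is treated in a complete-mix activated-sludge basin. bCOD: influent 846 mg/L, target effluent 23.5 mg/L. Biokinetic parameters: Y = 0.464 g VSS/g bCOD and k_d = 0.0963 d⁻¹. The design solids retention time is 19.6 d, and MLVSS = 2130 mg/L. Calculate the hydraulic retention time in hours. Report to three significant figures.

From the SRT design equation V = Y Q (S₀−S) θ_c / [X (1 + k_d θ_c)] = 0.464 × 5.75 × (846 − 23.5) × 19.6 / [2130 × (1 + 0.0963 × 19.6)] = 4.3×10^4 / 6150 = 6.993 m³.
Hydraulic retention time τ = V/Q = 6.993 / 5.75 = 1.216 d = 29.19 h.

τ ≈ 29.2 h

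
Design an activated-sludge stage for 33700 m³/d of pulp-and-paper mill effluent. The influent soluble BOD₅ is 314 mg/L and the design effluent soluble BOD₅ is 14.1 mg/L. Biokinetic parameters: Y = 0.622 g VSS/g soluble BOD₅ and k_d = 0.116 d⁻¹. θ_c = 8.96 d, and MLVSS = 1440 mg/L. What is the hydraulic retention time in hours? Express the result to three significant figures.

τ ≈ 13.7 h

Rearranging the biomass balance for a CMAS with decay, V = Y·Q·ΔS·θ_c / [X·(1+k_d θ_c)] = 0.622 × 33700 × (314 − 14.1) × 8.96 / [1440 × (1 + 0.116 × 8.96)] = 5.63×10^7 / 2937 = 19180 m³.
τ = V/Q = 19180/33700 = 0.5691 d, or 13.66 h.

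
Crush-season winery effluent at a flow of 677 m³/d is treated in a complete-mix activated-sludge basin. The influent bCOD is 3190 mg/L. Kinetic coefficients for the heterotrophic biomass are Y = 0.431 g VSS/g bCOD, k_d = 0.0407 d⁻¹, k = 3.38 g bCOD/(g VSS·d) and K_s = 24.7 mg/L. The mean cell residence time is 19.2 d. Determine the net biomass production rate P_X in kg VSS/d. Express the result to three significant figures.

P_X ≈ 522 kg VSS/d

For a completely mixed reactor with recycle the Lawrence–McCarty relation gives S = K_s·(1 + k_d·θ_c) / [θ_c·(Y·k − k_d) − 1] = 24.7 × (1 + 0.0407 × 19.2) / [19.2 × (0.431 × 3.38 − 0.0407) − 1] = 44.00 / 26.19 = 1.680 mg/L.
Correct the yield for decay: Y_obs = Y/(1 + k_d θ_c) = 0.431 / (1 + 0.0407 × 19.2) = 0.431 / 1.781 = 0.2419.
ΔS = 3190 − 1.68 = 3188 mg/L, so the substrate removal rate is 677 × 3188/1000 = 2158 kg bCOD/d.
So the net sludge growth is P_X = 0.2419 × 2158 = 522.2 kg VSS/d.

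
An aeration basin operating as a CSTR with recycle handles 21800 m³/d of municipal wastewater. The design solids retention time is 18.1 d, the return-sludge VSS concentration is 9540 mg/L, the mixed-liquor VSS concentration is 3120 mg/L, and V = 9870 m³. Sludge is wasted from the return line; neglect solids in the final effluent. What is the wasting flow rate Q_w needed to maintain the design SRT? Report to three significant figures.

Q_w ≈ 178 m³/d

θ_c = V·X/(Q_w·X_r) when wasting from the recycle, so Q_w = V·X/(θ_c·X_r) = 9870 × 3120 / (18.1 × 9540) = 178.3 m³/d.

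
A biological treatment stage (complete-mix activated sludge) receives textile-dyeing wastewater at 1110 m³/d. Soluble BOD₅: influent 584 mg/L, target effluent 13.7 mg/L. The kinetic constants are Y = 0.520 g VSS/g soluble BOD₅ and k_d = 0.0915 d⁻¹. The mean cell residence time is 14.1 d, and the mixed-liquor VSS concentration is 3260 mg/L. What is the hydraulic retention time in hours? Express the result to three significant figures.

From the SRT design equation V = Y Q (S₀−S) θ_c / [X (1 + k_d θ_c)] = 0.520 × 1110 × (584 − 13.7) × 14.1 / [3260 × (1 + 0.0915 × 14.1)] = 4.64×10^6 / 7466 = 621.7 m³.
Hydraulic retention time τ = V/Q = 621.7 / 1110 = 0.5601 d = 13.44 h.

τ ≈ 13.4 h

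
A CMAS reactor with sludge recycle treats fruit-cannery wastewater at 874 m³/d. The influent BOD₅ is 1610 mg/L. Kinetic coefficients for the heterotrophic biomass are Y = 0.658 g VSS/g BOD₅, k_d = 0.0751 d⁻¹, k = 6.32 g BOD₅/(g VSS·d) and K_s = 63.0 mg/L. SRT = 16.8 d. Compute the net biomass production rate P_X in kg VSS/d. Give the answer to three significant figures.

For a completely mixed reactor with recycle the Lawrence–McCarty relation gives S = K_s·(1 + k_d·θ_c) / [θ_c·(Y·k − k_d) − 1] = 63.0 × (1 + 0.0751 × 16.8) / [16.8 × (0.658 × 6.32 − 0.0751) − 1] = 142.5 / 67.60 = 2.108 mg/L.
Y_obs = Y / (1 + k_d θ_c) = 0.658 / (1 + 0.0751 × 16.8) = 0.658 / 2.262 = 0.2909.
Mass of BOD₅ removed per day: Q(S₀ − S) = 874 × 1608 g/m³ = 1405 kg/d.
P_X = Y_obs · Q(S₀ − S) = 0.2909 × 1405 = 408.8 kg VSS/d.

P_X ≈ 409 kg VSS/d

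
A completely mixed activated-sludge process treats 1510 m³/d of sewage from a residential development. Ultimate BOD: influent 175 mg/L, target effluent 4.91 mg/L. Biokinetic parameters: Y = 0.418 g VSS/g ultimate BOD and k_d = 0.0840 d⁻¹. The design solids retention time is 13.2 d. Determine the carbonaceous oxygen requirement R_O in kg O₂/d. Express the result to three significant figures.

R_O ≈ 185 kg O₂/d

Observed yield with endogenous decay: Y_obs = Y / (1 + k_d·θ_c) = 0.418 / (1 + 0.0840 × 13.2) = 0.418 / 2.109 = 0.1982 g VSS/g ultimate BOD.
Mass of ultimate BOD removed per day: Q(S₀ − S) = 1510 × 170.1 g/m³ = 256.8 kg/d.
P_X = Y_obs·Q·(S₀ − S) = 0.1982 × 256.8 = 50.91 kg VSS/d.
R_O = Q·(S₀ − S) − 1.42·P_X = 256.8 − 1.42 × 50.91 = 184.5 kg O₂/d.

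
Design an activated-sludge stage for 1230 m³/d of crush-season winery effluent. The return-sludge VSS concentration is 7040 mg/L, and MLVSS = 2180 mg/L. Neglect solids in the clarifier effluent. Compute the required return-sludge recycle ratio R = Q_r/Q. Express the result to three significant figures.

Mass balance around the secondary clarifier (neglecting effluent solids): R = X / (X_r − X) = 2180 / (7040 − 2180) = 0.4486.

R ≈ 0.449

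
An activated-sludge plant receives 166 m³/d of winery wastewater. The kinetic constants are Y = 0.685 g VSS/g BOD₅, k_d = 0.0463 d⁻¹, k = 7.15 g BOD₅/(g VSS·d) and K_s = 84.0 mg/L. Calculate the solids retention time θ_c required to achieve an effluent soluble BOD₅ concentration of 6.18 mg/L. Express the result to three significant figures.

θ_c ≈ 3.46 d

At the target effluent, Y k S/(K_s+S) = 0.685×7.15×6.18/90.18 = 0.3356 d⁻¹.
θ_c = 1/(μ − k_d) = 1/(0.3356 − 0.0463) = 1/0.2893 = 3.456 d.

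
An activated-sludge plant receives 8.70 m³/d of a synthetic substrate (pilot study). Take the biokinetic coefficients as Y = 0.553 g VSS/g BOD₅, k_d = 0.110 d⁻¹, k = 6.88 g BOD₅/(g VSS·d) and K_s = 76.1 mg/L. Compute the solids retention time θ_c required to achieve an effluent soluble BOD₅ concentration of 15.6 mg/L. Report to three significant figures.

θ_c ≈ 1.86 d

Specific growth rate at S = 15.6 mg/L: μ = YkS/(K_s+S) = 0.553·6.88·15.6/(76.1+15.6) = 0.6472 d⁻¹.
θ_c = 1/(μ − k_d) = 1/(0.6472 − 0.110) = 1/0.5372 = 1.861 d.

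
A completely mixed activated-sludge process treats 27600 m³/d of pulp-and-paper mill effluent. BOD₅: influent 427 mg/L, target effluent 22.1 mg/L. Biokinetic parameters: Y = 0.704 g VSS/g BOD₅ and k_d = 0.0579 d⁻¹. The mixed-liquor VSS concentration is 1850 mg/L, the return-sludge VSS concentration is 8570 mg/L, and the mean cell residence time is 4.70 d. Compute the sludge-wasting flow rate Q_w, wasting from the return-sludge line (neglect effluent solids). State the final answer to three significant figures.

Rearranging the biomass balance for a CMAS with decay, V = Y·Q·ΔS·θ_c / [X·(1+k_d θ_c)] = 0.704 × 27600 × (427 − 22.1) × 4.70 / [1850 × (1 + 0.0579 × 4.70)] = 3.7×10^7 / 2353 = 15712 m³.
θ_c = V·X/(Q_w·X_r) when wasting from the recycle, so Q_w = V·X/(θ_c·X_r) = 15712 × 1850 / (4.70 × 8570) = 721.6 m³/d.

Q_w ≈ 722 m³/d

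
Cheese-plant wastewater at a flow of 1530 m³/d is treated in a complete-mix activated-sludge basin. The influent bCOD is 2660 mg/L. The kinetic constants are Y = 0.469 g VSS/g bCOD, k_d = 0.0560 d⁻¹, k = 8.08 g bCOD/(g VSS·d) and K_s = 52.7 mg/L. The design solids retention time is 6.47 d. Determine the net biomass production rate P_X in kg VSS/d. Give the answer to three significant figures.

Effluent substrate depends only on kinetics and SRT: S = K_s(1 + k_d θ_c) / [θ_c(Yk − k_d) − 1] = 52.7 × (1 + 0.0560 × 6.47) / [6.47 × (0.469 × 8.08 − 0.0560) − 1] = 71.79 / 23.16 = 3.100 mg/L.
Correct the yield for decay: Y_obs = Y/(1 + k_d θ_c) = 0.469 / (1 + 0.0560 × 6.47) = 0.469 / 1.362 = 0.3443.
Q·(S₀ − S) = 1530 × (2660 − 3.10) × 10⁻³ = 4065 kg/d removed.
Net biomass production P_X = Y_obs × Q·(S₀ − S) = 0.3443 × 4065 = 1399 kg VSS/d.

P_X ≈ 1400 kg VSS/d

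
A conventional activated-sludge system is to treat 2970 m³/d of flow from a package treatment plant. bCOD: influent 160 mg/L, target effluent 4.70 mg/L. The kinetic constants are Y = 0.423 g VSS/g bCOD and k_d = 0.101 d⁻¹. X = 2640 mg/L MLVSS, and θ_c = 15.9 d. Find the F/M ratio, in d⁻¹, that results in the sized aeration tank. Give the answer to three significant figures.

From the SRT design equation V = Y Q (S₀−S) θ_c / [X (1 + k_d θ_c)] = 0.423 × 2970 × (160 − 4.70) × 15.9 / [2640 × (1 + 0.101 × 15.9)] = 3.1×10^6 / 6880 = 450.9 m³.
F/M = Q·S₀ / (V·X) = 2970 × 160 / (450.9 × 2640) = 0.3992 g bCOD·(g VSS·d)⁻¹.

F/M ≈ 0.399 d⁻¹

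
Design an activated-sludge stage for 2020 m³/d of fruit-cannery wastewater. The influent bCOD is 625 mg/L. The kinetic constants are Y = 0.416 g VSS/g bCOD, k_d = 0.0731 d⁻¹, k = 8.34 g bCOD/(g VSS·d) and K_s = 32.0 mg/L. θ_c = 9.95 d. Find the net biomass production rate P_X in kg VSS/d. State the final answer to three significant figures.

For a completely mixed reactor with recycle the Lawrence–McCarty relation gives S = K_s·(1 + k_d·θ_c) / [θ_c·(Y·k − k_d) − 1] = 32.0 × (1 + 0.0731 × 9.95) / [9.95 × (0.416 × 8.34 − 0.0731) − 1] = 55.28 / 32.79 = 1.686 mg/L.
Observed yield with endogenous decay: Y_obs = Y / (1 + k_d·θ_c) = 0.416 / (1 + 0.0731 × 9.95) = 0.416 / 1.727 = 0.2408 g VSS/g bCOD.
Substrate removed = Q·(S₀ − S) = 2020 m³/d × (625 − 1.69) g/m³ = 1.26×10^6 g/d = 1259 kg/d.
So the net sludge growth is P_X = 0.2408 × 1259 = 303.2 kg VSS/d.

P_X ≈ 303 kg VSS/d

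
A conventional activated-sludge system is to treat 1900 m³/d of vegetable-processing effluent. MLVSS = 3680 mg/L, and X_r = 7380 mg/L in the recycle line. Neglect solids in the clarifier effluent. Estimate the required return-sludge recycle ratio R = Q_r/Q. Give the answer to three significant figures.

R ≈ 0.995

R = Q_r/Q = X/(X_r − X) = 3680 / (7380 − 3680) = 0.9946.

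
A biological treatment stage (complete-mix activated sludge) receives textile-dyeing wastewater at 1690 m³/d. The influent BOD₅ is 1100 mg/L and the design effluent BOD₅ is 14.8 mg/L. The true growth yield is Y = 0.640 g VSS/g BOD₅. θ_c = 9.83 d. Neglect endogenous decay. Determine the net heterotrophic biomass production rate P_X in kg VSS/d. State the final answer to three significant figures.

No decay correction is needed, so Y_obs = Y = 0.640.
Mass of BOD₅ removed per day: Q(S₀ − S) = 1690 × 1085 g/m³ = 1834 kg/d.
Net biomass production P_X = Y_obs × Q·(S₀ − S) = 0.6400 × 1834 = 1174 kg VSS/d.

P_X ≈ 1170 kg VSS/d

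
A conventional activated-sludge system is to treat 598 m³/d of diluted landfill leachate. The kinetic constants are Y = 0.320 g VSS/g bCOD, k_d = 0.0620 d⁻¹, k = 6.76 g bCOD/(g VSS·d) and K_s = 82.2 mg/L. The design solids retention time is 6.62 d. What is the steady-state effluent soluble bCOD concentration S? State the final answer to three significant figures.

S ≈ 8.98 mg/L

Effluent substrate depends only on kinetics and SRT: S = K_s(1 + k_d θ_c) / [θ_c(Yk − k_d) − 1] = 82.2 × (1 + 0.0620 × 6.62) / [6.62 × (0.320 × 6.76 − 0.0620) − 1] = 115.9 / 12.91 = 8.981 mg/L.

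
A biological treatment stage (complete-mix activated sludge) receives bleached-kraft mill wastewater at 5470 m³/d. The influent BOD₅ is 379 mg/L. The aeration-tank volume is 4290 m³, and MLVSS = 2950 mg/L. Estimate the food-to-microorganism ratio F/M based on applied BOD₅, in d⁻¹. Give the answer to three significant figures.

F/M ≈ 0.164 d⁻¹

F/M = Q·S₀ / (V·X) = 5470 × 379 / (4290 × 2950) = 0.1638 g BOD₅·(g VSS·d)⁻¹.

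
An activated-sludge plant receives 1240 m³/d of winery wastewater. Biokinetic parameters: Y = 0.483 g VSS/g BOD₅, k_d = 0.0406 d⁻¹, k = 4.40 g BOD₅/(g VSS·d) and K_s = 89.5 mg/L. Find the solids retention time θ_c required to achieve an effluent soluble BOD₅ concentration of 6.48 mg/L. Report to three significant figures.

From 1/θ_c = Y·k·S/(K_s + S) − k_d: Y·k·S/(K_s+S) = 0.483 × 4.40 × 6.48 / (89.5 + 6.48) = 0.1435 d⁻¹.
Then 1/θ_c = μ − k_d = 0.1435 − 0.0406 = 0.1029 d⁻¹, giving θ_c = 9.720 d.

θ_c ≈ 9.72 d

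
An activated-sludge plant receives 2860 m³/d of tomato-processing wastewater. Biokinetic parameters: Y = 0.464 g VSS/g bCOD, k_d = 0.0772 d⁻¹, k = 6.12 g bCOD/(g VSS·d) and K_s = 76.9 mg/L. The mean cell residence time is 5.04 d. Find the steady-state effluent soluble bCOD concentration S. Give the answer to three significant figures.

Effluent substrate depends only on kinetics and SRT: S = K_s(1 + k_d θ_c) / [θ_c(Yk − k_d) − 1] = 76.9 × (1 + 0.0772 × 5.04) / [5.04 × (0.464 × 6.12 − 0.0772) − 1] = 106.8 / 12.92 = 8.266 mg/L.

S ≈ 8.27 mg/L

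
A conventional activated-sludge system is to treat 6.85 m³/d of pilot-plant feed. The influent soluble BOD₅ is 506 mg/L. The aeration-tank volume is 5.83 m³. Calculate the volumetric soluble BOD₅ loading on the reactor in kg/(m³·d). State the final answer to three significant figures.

L_v ≈ 0.595 kg soluble BOD₅/(m³·d)

Volumetric loading L_v = Q·S₀ / V = 6.85 × 506 g/m³ / 5.830 m³ = 594.5 g/(m³·d) = 0.5945 kg soluble BOD₅/(m³·d).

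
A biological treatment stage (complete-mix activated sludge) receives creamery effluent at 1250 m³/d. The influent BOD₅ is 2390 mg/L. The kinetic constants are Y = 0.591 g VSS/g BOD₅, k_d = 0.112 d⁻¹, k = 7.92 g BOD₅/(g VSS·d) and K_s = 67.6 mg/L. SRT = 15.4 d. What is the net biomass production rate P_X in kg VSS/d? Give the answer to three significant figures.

P_X ≈ 647 kg VSS/d

Effluent substrate depends only on kinetics and SRT: S = K_s(1 + k_d θ_c) / [θ_c(Yk − k_d) − 1] = 67.6 × (1 + 0.112 × 15.4) / [15.4 × (0.591 × 7.92 − 0.112) − 1] = 184.2 / 69.36 = 2.656 mg/L.
Y_obs = Y / (1 + k_d θ_c) = 0.591 / (1 + 0.112 × 15.4) = 0.591 / 2.725 = 0.2169.
Mass of BOD₅ removed per day: Q(S₀ − S) = 1250 × 2387 g/m³ = 2984 kg/d.
Net biomass production P_X = Y_obs × Q·(S₀ − S) = 0.2169 × 2984 = 647.3 kg VSS/d.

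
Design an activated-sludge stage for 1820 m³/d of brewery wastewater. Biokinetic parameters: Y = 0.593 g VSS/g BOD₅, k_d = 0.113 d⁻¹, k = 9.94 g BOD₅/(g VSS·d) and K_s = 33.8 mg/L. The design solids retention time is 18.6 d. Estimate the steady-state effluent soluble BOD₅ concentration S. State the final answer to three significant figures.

S ≈ 0.984 mg/L

From the Monod/SRT balance for a CMAS, S = K_s·(1+k_d θ_c)/[θ_c·(Y k − k_d) − 1] = 33.8 × (1 + 0.113 × 18.6) / [18.6 × (0.593 × 9.94 − 0.113) − 1] = 104.8 / 106.5 = 0.9841 mg/L.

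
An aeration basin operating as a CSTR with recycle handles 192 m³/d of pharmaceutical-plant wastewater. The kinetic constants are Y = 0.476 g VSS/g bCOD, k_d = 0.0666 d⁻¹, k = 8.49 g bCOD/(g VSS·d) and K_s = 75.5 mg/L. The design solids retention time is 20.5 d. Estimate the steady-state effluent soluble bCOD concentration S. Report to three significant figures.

For a completely mixed reactor with recycle the Lawrence–McCarty relation gives S = K_s·(1 + k_d·θ_c) / [θ_c·(Y·k − k_d) − 1] = 75.5 × (1 + 0.0666 × 20.5) / [20.5 × (0.476 × 8.49 − 0.0666) − 1] = 178.6 / 80.48 = 2.219 mg/L.

S ≈ 2.22 mg/L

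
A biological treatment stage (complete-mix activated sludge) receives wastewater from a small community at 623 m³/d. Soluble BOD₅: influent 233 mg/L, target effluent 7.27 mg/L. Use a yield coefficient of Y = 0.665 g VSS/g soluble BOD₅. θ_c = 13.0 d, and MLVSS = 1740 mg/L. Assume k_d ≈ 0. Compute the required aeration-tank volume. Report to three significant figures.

V ≈ 699 m³

With k_d = 0 the design equation reduces to V = Y Q (S₀−S) θ_c / X = 0.665 × 623 × (233 − 7.27) × 13.0 / 1740 = 698.7 m³.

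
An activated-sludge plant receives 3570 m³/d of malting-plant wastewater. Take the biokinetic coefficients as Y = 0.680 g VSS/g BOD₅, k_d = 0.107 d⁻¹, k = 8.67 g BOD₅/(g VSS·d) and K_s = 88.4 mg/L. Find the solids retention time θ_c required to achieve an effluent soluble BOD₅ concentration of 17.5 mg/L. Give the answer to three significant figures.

From 1/θ_c = Y·k·S/(K_s + S) − k_d: Y·k·S/(K_s+S) = 0.680 × 8.67 × 17.5 / (88.4 + 17.5) = 0.9742 d⁻¹.
Then 1/θ_c = μ − k_d = 0.9742 − 0.107 = 0.8672 d⁻¹, giving θ_c = 1.153 d.

θ_c ≈ 1.15 d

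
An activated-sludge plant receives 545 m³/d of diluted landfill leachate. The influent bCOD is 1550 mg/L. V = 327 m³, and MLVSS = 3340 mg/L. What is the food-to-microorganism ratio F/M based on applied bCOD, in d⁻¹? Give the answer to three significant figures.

Food-to-microorganism ratio F/M = Q S₀ / (V X) = 545 × 1550 / (327.0 × 3340) = 0.7735 d⁻¹.

F/M ≈ 0.773 d⁻¹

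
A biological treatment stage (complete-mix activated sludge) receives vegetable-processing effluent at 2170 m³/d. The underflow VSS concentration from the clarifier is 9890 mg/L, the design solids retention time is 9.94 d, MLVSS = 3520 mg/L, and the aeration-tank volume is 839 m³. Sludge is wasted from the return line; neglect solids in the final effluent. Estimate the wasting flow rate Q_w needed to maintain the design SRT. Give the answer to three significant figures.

θ_c = V·X/(Q_w·X_r) when wasting from the recycle, so Q_w = V·X/(θ_c·X_r) = 839.0 × 3520 / (9.94 × 9890) = 30.04 m³/d.

Q_w ≈ 30.0 m³/d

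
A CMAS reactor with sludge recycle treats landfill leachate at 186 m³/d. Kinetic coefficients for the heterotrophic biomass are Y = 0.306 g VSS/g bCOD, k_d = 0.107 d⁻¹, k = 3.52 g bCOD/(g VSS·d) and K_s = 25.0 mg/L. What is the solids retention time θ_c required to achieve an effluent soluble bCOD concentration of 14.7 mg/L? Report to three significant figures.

θ_c ≈ 3.43 d

From 1/θ_c = Y·k·S/(K_s + S) − k_d: Y·k·S/(K_s+S) = 0.306 × 3.52 × 14.7 / (25.0 + 14.7) = 0.3988 d⁻¹.
1/θ_c = 0.3988 − 0.107 = 0.2918 d⁻¹, so θ_c = 3.427 d.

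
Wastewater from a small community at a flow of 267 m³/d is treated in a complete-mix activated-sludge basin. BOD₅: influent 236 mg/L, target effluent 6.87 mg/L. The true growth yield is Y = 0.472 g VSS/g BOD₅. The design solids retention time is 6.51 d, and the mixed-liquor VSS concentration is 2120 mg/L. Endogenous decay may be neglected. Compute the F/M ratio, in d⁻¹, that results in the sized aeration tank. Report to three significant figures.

F/M ≈ 0.335 d⁻¹

With k_d = 0 the design equation reduces to V = Y Q (S₀−S) θ_c / X = 0.472 × 267 × (236 − 6.87) × 6.51 / 2120 = 88.67 m³.
F/M = Q·S₀ / (V·X) = 267 × 236 / (88.67 × 2120) = 0.3352 g BOD₅·(g VSS·d)⁻¹.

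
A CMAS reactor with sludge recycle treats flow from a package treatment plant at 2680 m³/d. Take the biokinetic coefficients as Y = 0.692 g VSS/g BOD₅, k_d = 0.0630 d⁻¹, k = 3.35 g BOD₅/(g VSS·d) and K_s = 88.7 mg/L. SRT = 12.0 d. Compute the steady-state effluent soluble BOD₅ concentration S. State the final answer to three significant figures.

S ≈ 5.98 mg/L

Effluent substrate depends only on kinetics and SRT: S = K_s(1 + k_d θ_c) / [θ_c(Yk − k_d) − 1] = 88.7 × (1 + 0.0630 × 12.0) / [12.0 × (0.692 × 3.35 − 0.0630) − 1] = 155.8 / 26.06 = 5.976 mg/L.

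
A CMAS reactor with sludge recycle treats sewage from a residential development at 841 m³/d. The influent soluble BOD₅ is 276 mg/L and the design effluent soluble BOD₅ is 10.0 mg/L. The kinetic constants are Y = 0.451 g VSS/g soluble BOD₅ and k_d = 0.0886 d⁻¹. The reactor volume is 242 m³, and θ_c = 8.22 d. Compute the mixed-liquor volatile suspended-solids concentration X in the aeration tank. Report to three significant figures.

From V·X·(1 + k_d·θ_c) = Y·Q·(S₀ − S)·θ_c: X = 0.451 × 841 × (276 − 10.0) × 8.22 / [242 × (1 + 0.0886 × 8.22)] = 1983 mg/L.

X ≈ 1980 mg/L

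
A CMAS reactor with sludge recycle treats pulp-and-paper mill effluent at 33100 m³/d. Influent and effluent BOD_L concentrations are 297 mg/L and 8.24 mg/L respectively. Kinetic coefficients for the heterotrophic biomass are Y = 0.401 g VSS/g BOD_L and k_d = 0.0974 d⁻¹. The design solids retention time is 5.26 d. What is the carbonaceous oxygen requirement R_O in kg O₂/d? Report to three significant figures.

The observed yield is Y_obs = Y/(1 + k_d·θ_c) = 0.401 / (1 + 0.0974 × 5.26) = 0.401 / 1.512 = 0.2652 g VSS per g BOD_L removed.
Mass of BOD_L removed per day: Q(S₀ − S) = 33100 × 288.8 g/m³ = 9558 kg/d.
Biomass synthesised: P_X = Y_obs × 9558 = 2534 kg VSS/d.
R_O = Q·ΔS − 1.42 P_X = 9558 − 3599 = 5959 kg O₂/d.

R_O ≈ 5960 kg O₂/d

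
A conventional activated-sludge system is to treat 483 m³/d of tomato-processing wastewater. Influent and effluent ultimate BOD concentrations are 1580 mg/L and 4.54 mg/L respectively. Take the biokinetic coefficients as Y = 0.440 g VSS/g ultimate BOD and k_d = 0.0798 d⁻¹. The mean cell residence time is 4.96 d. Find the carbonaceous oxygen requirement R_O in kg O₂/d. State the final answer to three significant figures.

R_O ≈ 420 kg O₂/d

Y_obs = Y / (1 + k_d θ_c) = 0.440 / (1 + 0.0798 × 4.96) = 0.440 / 1.396 = 0.3152.
Q·(S₀ − S) = 483 × (1580 − 4.54) × 10⁻³ = 760.9 kg/d removed.
P_X = Y_obs·Q·(S₀ − S) = 0.3152 × 760.9 = 239.9 kg VSS/d.
R_O = Q·(S₀ − S) − 1.42·P_X = 760.9 − 1.42 × 239.9 = 420.3 kg O₂/d.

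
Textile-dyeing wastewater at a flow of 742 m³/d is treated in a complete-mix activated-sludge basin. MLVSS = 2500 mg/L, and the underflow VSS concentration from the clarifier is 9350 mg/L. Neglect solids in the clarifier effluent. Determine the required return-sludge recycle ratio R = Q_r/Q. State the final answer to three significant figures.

R = Q_r/Q = X/(X_r − X) = 2500 / (9350 − 2500) = 0.3650.

R ≈ 0.365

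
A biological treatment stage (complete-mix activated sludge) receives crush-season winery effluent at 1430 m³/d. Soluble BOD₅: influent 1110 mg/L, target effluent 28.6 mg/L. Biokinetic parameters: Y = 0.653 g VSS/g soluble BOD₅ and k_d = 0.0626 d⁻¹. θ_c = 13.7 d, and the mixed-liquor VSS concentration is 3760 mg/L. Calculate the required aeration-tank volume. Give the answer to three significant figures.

From the SRT design equation V = Y Q (S₀−S) θ_c / [X (1 + k_d θ_c)] = 0.653 × 1430 × (1110 − 28.6) × 13.7 / [3760 × (1 + 0.0626 × 13.7)] = 1.38×10^7 / 6985 = 1981 m³.

V ≈ 1980 m³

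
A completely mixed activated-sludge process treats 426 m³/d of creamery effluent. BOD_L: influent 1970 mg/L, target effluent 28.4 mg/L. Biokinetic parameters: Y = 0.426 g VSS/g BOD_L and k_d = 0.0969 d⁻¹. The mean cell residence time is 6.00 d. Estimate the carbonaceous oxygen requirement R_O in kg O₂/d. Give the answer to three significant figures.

R_O ≈ 511 kg O₂/d

Correct the yield for decay: Y_obs = Y/(1 + k_d θ_c) = 0.426 / (1 + 0.0969 × 6.00) = 0.426 / 1.581 = 0.2694.
Q·(S₀ − S) = 426 × (1970 − 28.4) × 10⁻³ = 827.1 kg/d removed.
Biomass synthesised: P_X = Y_obs × 827.1 = 222.8 kg VSS/d.
Carbonaceous O₂ demand = substrate oxidised − cell-mass equivalent = 827.1 − 1.42 × 222.8 = 510.7 kg O₂/d.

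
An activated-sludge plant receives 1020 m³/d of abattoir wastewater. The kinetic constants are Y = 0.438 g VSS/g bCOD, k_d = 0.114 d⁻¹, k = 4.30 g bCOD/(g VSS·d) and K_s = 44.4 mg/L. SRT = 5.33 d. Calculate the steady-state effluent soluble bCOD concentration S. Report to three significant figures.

Effluent substrate depends only on kinetics and SRT: S = K_s(1 + k_d θ_c) / [θ_c(Yk − k_d) − 1] = 44.4 × (1 + 0.114 × 5.33) / [5.33 × (0.438 × 4.30 − 0.114) − 1] = 71.38 / 8.431 = 8.466 mg/L.

S ≈ 8.47 mg/L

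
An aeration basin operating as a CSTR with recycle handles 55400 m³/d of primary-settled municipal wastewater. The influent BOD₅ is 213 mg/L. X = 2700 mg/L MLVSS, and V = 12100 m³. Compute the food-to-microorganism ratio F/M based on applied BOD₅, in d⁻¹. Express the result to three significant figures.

F/M ≈ 0.361 d⁻¹

Food-to-microorganism ratio F/M = Q S₀ / (V X) = 55400 × 213 / (12100 × 2700) = 0.3612 d⁻¹.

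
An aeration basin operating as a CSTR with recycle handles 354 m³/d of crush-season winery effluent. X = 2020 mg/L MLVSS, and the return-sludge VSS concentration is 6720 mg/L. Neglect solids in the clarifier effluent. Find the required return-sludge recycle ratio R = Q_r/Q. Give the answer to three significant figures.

R ≈ 0.430

Mass balance around the secondary clarifier (neglecting effluent solids): R = X / (X_r − X) = 2020 / (6720 − 2020) = 0.4298.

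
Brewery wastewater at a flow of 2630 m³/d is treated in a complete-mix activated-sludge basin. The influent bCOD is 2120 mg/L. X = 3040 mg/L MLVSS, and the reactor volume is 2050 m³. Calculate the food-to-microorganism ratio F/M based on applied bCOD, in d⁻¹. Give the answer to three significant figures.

F/M = applied load / biomass = Q·S₀/(V·X) = 2630 × 2120 / (2050 × 3040) = 0.8947 d⁻¹.

F/M ≈ 0.895 d⁻¹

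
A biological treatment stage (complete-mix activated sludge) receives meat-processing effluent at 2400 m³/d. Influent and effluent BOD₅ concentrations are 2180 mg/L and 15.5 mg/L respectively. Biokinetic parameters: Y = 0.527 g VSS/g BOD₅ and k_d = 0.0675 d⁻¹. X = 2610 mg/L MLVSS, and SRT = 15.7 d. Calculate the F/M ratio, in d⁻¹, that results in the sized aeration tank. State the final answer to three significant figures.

Steady-state biomass mass balance: V·X·(1 + k_d·θ_c) = Y·Q·(S₀ − S)·θ_c, so V = 0.527 × 2400 × (2180 − 15.5) × 15.7 / [2610 × (1 + 0.0675 × 15.7)] = 4.3×10^7 / 5376 = 7995 m³.
F/M = applied load / biomass = Q·S₀/(V·X) = 2400 × 2180 / (7995 × 2610) = 0.2507 d⁻¹.

F/M ≈ 0.251 d⁻¹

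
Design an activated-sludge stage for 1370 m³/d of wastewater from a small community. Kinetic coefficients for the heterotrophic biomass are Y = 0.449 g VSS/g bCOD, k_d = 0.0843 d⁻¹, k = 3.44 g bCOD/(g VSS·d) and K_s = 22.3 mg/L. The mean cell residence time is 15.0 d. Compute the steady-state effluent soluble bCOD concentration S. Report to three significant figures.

For a completely mixed reactor with recycle the Lawrence–McCarty relation gives S = K_s·(1 + k_d·θ_c) / [θ_c·(Y·k − k_d) − 1] = 22.3 × (1 + 0.0843 × 15.0) / [15.0 × (0.449 × 3.44 − 0.0843) − 1] = 50.50 / 20.90 = 2.416 mg/L.

S ≈ 2.42 mg/L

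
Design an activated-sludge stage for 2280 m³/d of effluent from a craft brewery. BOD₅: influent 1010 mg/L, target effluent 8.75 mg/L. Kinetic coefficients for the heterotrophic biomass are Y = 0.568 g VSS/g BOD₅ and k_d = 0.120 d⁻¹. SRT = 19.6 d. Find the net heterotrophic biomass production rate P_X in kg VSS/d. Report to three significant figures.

Observed yield with endogenous decay: Y_obs = Y / (1 + k_d·θ_c) = 0.568 / (1 + 0.120 × 19.6) = 0.568 / 3.352 = 0.1695 g VSS/g BOD₅.
Substrate removed = Q·(S₀ − S) = 2280 m³/d × (1010 − 8.75) g/m³ = 2.28×10^6 g/d = 2283 kg/d.
Net biomass production P_X = Y_obs × Q·(S₀ − S) = 0.1695 × 2283 = 386.8 kg VSS/d.

P_X ≈ 387 kg VSS/d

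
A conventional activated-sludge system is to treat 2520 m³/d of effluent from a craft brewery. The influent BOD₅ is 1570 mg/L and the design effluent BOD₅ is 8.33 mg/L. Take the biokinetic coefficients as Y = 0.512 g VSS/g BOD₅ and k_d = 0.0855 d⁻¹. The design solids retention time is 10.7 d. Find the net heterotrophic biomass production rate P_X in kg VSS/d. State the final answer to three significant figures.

P_X ≈ 1050 kg VSS/d

The observed yield is Y_obs = Y/(1 + k_d·θ_c) = 0.512 / (1 + 0.0855 × 10.7) = 0.512 / 1.915 = 0.2674 g VSS per g BOD₅ removed.
ΔS = 1570 − 8.33 = 1562 mg/L, so the substrate removal rate is 2520 × 1562/1000 = 3935 kg BOD₅/d.
P_X = Y_obs · Q(S₀ − S) = 0.2674 × 3935 = 1052 kg VSS/d.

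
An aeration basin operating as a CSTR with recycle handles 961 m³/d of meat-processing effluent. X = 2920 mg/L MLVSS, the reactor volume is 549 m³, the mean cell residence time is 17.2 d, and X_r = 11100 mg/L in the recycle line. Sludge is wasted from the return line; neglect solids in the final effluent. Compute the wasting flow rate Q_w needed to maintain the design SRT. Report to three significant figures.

θ_c = V·X/(Q_w·X_r) when wasting from the recycle, so Q_w = V·X/(θ_c·X_r) = 549.0 × 2920 / (17.2 × 11100) = 8.397 m³/d.

Q_w ≈ 8.40 m³/d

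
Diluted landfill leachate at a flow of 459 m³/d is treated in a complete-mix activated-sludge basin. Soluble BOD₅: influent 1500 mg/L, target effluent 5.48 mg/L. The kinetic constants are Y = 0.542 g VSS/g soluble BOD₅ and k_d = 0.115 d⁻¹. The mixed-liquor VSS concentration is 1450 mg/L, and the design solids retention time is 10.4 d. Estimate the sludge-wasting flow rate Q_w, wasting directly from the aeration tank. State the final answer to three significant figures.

Rearranging the biomass balance for a CMAS with decay, V = Y·Q·ΔS·θ_c / [X·(1+k_d θ_c)] = 0.542 × 459 × (1500 − 5.48) × 10.4 / [1450 × (1 + 0.115 × 10.4)] = 3.87×10^6 / 3184 = 1214 m³.
With mixed-liquor wasting, θ_c = V/Q_w, so Q_w = V/θ_c = 1214/10.4 = 116.8 m³/d.

Q_w ≈ 117 m³/d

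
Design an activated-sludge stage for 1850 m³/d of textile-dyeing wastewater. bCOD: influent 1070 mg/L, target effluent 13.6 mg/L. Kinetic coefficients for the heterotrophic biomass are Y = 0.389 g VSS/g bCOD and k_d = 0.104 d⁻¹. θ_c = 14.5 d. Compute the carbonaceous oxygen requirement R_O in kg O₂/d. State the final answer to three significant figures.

Y_obs = Y / (1 + k_d θ_c) = 0.389 / (1 + 0.104 × 14.5) = 0.389 / 2.508 = 0.1551.
Q·(S₀ − S) = 1850 × (1070 − 13.6) × 10⁻³ = 1954 kg/d removed.
Biomass synthesised: P_X = Y_obs × 1954 = 303.1 kg VSS/d.
R_O = Q·(S₀ − S) − 1.42·P_X = 1954 − 1.42 × 303.1 = 1524 kg O₂/d.

R_O ≈ 1520 kg O₂/d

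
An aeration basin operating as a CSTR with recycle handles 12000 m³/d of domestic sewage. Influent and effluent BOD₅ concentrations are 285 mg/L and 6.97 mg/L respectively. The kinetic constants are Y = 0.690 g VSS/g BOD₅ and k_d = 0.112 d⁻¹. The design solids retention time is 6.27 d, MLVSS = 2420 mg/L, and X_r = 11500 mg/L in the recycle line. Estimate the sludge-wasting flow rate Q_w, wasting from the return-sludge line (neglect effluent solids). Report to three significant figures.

Q_w ≈ 118 m³/d

Steady-state biomass mass balance: V·X·(1 + k_d·θ_c) = Y·Q·(S₀ − S)·θ_c, so V = 0.690 × 12000 × (285 − 6.97) × 6.27 / [2420 × (1 + 0.112 × 6.27)] = 1.44×10^7 / 4119 = 3504 m³.
Q_w = (V·X)/(θ_c X_r) = 3504 × 2420 / (6.27 × 11500) = 117.6 m³/d.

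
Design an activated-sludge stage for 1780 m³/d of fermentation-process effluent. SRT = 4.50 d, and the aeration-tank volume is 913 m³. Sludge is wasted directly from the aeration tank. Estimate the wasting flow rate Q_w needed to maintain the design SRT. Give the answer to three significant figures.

With mixed-liquor wasting, θ_c = V/Q_w, so Q_w = V/θ_c = 913.0/4.50 = 202.9 m³/d.

Q_w ≈ 203 m³/d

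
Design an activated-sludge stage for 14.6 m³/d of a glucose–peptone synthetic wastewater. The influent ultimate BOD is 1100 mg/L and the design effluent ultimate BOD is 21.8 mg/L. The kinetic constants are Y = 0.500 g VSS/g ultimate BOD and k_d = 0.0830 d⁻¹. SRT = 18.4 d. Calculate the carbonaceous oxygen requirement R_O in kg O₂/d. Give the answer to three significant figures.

The observed yield is Y_obs = Y/(1 + k_d·θ_c) = 0.500 / (1 + 0.0830 × 18.4) = 0.500 / 2.527 = 0.1978 g VSS per g ultimate BOD removed.
ΔS = 1100 − 21.8 = 1078 mg/L, so the substrate removal rate is 14.6 × 1078/1000 = 15.74 kg ultimate BOD/d.
P_X = Y_obs·Q·(S₀ − S) = 0.1978 × 15.74 = 3.114 kg VSS/d.
Carbonaceous O₂ demand = substrate oxidised − cell-mass equivalent = 15.74 − 1.42 × 3.114 = 11.32 kg O₂/d.

R_O ≈ 11.3 kg O₂/d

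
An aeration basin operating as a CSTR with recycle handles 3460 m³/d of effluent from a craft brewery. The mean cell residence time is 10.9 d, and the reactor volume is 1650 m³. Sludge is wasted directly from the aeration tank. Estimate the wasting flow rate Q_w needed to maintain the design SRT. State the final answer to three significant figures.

With mixed-liquor wasting, θ_c = V/Q_w, so Q_w = V/θ_c = 1650/10.9 = 151.4 m³/d.

Q_w ≈ 151 m³/d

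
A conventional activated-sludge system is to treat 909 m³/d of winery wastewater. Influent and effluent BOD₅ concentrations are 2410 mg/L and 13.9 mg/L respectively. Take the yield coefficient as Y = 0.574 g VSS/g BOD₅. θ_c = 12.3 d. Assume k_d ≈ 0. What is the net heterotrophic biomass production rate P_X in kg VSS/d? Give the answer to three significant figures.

Since k_d ≈ 0, Y_obs = Y = 0.574 g VSS/g BOD₅.
Substrate removed = Q·(S₀ − S) = 909 m³/d × (2410 − 13.9) g/m³ = 2.18×10^6 g/d = 2178 kg/d.
Net biomass production P_X = Y_obs × Q·(S₀ − S) = 0.5740 × 2178 = 1250 kg VSS/d.

P_X ≈ 1250 kg VSS/d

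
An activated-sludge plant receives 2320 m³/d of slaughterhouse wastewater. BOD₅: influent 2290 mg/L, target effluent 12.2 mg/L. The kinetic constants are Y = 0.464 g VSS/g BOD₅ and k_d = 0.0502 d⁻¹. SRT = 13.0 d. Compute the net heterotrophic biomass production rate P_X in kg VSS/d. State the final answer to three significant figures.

Y_obs = Y / (1 + k_d θ_c) = 0.464 / (1 + 0.0502 × 13.0) = 0.464 / 1.653 = 0.2808.
ΔS = 2290 − 12.2 = 2278 mg/L, so the substrate removal rate is 2320 × 2278/1000 = 5284 kg BOD₅/d.
P_X = Y_obs · Q(S₀ − S) = 0.2808 × 5284 = 1484 kg VSS/d.

P_X ≈ 1480 kg VSS/d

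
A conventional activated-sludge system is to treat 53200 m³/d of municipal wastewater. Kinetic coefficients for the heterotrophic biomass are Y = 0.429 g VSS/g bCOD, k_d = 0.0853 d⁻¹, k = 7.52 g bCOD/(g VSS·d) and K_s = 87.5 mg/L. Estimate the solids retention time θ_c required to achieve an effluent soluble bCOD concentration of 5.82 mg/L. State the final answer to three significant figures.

From 1/θ_c = Y·k·S/(K_s + S) − k_d: Y·k·S/(K_s+S) = 0.429 × 7.52 × 5.82 / (87.5 + 5.82) = 0.2012 d⁻¹.
Then 1/θ_c = μ − k_d = 0.2012 − 0.0853 = 0.1159 d⁻¹, giving θ_c = 8.628 d.

θ_c ≈ 8.63 d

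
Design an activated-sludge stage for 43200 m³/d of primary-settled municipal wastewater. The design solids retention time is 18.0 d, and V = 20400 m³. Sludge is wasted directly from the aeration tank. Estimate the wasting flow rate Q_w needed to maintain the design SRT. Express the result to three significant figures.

With mixed-liquor wasting, θ_c = V/Q_w, so Q_w = V/θ_c = 20400/18.0 = 1133 m³/d.

Q_w ≈ 1130 m³/d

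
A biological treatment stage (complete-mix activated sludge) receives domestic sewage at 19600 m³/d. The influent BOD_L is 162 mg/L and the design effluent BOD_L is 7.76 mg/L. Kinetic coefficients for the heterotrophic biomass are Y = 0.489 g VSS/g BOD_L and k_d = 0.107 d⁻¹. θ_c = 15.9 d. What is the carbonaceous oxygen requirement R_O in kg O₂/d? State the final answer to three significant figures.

R_O ≈ 2250 kg O₂/d

Y_obs = Y / (1 + k_d θ_c) = 0.489 / (1 + 0.107 × 15.9) = 0.489 / 2.701 = 0.1810.
ΔS = 162 − 7.76 = 154.2 mg/L, so the substrate removal rate is 19600 × 154.2/1000 = 3023 kg BOD_L/d.
P_X = Y_obs·Q·(S₀ − S) = 0.1810 × 3023 = 547.3 kg VSS/d.
R_O = Q·ΔS − 1.42 P_X = 3023 − 777.1 = 2246 kg O₂/d.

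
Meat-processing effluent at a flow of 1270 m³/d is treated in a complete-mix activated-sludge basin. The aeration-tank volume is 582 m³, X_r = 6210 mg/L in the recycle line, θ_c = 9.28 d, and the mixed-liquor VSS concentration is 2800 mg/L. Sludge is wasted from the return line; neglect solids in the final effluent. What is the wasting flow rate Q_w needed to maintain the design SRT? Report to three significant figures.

Q_w ≈ 28.3 m³/d

Q_w = (V·X)/(θ_c X_r) = 582.0 × 2800 / (9.28 × 6210) = 28.28 m³/d.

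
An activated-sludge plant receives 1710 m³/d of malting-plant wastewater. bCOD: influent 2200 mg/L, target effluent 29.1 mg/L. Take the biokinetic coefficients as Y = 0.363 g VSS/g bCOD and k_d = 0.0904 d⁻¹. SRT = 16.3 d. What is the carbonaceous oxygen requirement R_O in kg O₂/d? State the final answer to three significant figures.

R_O ≈ 2940 kg O₂/d

Y_obs = Y / (1 + k_d θ_c) = 0.363 / (1 + 0.0904 × 16.3) = 0.363 / 2.474 = 0.1468.
ΔS = 2200 − 29.1 = 2171 mg/L, so the substrate removal rate is 1710 × 2171/1000 = 3712 kg bCOD/d.
Net sludge production P_X = 0.1468 × 3712 = 544.8 kg VSS/d.
Carbonaceous O₂ demand = substrate oxidised − cell-mass equivalent = 3712 − 1.42 × 544.8 = 2939 kg O₂/d.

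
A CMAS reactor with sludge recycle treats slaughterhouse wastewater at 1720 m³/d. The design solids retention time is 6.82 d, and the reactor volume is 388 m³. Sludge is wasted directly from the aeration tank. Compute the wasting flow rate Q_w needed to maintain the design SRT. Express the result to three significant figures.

Q_w ≈ 56.9 m³/d

For wasting at MLVSS concentration, Q_w = V/θ_c = 388.0/6.82 = 56.89 m³/d.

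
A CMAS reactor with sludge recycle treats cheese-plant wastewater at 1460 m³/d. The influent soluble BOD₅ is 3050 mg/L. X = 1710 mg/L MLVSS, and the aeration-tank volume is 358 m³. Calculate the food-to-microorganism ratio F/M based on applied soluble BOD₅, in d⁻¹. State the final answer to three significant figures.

Food-to-microorganism ratio F/M = Q S₀ / (V X) = 1460 × 3050 / (358.0 × 1710) = 7.274 d⁻¹.

F/M ≈ 7.27 d⁻¹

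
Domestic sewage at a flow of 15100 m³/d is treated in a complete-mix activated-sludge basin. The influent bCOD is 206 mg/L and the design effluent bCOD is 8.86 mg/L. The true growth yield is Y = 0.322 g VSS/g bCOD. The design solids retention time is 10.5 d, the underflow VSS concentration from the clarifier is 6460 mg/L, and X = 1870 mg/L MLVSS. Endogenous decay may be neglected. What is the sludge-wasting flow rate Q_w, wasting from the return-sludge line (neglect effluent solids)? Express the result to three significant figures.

Q_w ≈ 148 m³/d

V·X = Y·Q·ΔS·θ_c gives V = 0.322 × 15100 × (206 − 8.86) × 10.5 / 1870 = 5382 m³.
Wasting from the return line (neglecting effluent solids): Q_w = V·X / (θ_c·X_r) = 5382 × 1870 / (10.5 × 6460) = 148.4 m³/d.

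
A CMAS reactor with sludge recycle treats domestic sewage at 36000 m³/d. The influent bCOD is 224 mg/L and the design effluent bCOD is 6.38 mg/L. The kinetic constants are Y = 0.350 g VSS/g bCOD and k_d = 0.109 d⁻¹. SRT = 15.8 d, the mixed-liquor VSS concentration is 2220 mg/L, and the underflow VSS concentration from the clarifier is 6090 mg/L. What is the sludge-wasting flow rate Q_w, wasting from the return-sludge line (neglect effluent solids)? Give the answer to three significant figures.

Steady-state biomass mass balance: V·X·(1 + k_d·θ_c) = Y·Q·(S₀ − S)·θ_c, so V = 0.350 × 36000 × (224 − 6.38) × 15.8 / [2220 × (1 + 0.109 × 15.8)] = 4.33×10^7 / 6043 = 7169 m³.
Wasting from the return line (neglecting effluent solids): Q_w = V·X / (θ_c·X_r) = 7169 × 2220 / (15.8 × 6090) = 165.4 m³/d.

Q_w ≈ 165 m³/d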